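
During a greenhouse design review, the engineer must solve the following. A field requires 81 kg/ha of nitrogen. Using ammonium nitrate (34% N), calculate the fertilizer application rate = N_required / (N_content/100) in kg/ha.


Rate = N_required / (N_content / 100)
     = 81 / (34 / 100)
     = 81 / 0.34
     = 238.24 kg/ha


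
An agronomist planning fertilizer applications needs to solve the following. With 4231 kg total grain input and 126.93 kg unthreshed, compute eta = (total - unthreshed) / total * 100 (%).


eta = (total - unthreshed) / total * 100
    = (4231 - 126.93) / 4231 * 100
    = 4104.07 / 4231 * 100
    = 97%


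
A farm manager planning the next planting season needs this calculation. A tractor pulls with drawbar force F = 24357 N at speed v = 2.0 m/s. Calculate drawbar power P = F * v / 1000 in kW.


P = F * v / 1000
  = 24357 * 2.0 / 1000
  = 48714 / 1000
  = 48.71 kW


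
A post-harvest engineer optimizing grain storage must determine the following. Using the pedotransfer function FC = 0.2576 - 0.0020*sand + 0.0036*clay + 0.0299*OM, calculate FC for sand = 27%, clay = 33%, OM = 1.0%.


FC = 0.2576 - 0.0020*27 + 0.0036*33 + 0.0299*1.0
   = 0.2576 - 0.0540 + 0.1188 + 0.0299
   = 0.3523


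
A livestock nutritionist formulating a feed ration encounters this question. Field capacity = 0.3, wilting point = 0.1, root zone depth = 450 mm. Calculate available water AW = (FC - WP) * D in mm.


AW = (FC - WP) * D
   = (0.3 - 0.1) * 450
   = 0.20 * 450
   = 90 mm


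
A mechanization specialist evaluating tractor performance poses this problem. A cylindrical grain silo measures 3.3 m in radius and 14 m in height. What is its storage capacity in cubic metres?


V = pi * r^2 * h
  = pi * 3.3^2 * 14
  = pi * 10.89 * 14
  = 478.97 m^3


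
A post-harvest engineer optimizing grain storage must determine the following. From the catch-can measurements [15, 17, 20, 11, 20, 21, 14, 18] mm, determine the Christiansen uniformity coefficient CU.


xbar = 136 / 8 = 17
sum|xi - xbar| = 22
CU = 100 * (1 - 22 / (8 * 17))
   = 100 * (1 - 0.1618)
   = 83.82%


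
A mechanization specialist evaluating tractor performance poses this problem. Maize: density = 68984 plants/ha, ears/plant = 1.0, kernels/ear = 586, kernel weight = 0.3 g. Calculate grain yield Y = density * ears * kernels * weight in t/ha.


Y = density * ears * kernels * kw
  = 68984 * 1.0 * 586 * 0.3 g/ha
  = 12127387.20 g/ha
  = 12127.39 kg/ha = 12.13 t/ha


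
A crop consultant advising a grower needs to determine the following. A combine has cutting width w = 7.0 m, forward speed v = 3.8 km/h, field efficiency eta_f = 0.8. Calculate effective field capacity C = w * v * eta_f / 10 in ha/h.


C = w * v * eta_f / 10
  = 7.0 * 3.8 * 0.8 / 10
  = 21.28 / 10
  = 2.13 ha/h


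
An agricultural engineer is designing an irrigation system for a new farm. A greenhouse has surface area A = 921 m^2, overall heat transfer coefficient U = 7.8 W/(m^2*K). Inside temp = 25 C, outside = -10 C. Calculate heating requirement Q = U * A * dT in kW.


dT = 25 - (-10) = 35 K
Q = U * A * dT
  = 7.8 * 921 * 35
  = 251433 W = 251.43 kW


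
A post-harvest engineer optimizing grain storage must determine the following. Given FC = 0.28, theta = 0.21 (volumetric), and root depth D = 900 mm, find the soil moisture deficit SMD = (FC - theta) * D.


SMD = (FC - theta) * D
    = (0.28 - 0.21) * 900
    = 0.070 * 900
    = 63 mm


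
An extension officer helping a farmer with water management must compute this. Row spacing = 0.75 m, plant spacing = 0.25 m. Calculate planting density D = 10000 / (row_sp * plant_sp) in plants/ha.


D = 10000 / (row_sp * plant_sp)
  = 10000 / (0.75 * 0.25)
  = 10000 / 0.1875
  = 53333.33 plants/ha


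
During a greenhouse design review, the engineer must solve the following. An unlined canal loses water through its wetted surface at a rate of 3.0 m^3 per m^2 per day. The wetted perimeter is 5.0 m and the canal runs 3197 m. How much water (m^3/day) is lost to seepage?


S = C * P * L
  = 3.0 * 5.0 * 3197
  = 47955 m^3/day


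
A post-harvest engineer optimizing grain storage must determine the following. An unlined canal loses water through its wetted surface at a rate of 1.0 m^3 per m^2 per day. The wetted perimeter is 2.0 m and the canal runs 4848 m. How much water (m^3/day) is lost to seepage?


S = C * P * L
  = 1.0 * 2.0 * 4848
  = 9696 m^3/day


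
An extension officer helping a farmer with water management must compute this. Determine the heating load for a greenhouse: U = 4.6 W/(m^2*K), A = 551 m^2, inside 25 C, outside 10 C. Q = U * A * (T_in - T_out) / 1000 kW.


dT = 25 - (10) = 15 K
Q = U * A * dT
  = 4.6 * 551 * 15
  = 38019 W = 38.02 kW


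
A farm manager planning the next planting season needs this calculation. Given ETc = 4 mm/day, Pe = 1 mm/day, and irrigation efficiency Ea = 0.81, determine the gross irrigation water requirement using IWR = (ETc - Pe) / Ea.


IWR = (ETc - Pe) / Ea
    = (4 - 1) / 0.81
    = 3 / 0.81
    = 3.70 mm/day


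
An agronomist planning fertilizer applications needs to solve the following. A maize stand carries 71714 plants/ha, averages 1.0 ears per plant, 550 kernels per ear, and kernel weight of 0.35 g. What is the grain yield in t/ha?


Y = density * ears * kernels * kw
  = 71714 * 1.0 * 550 * 0.35 g/ha
  = 13804945 g/ha
  = 13804.95 kg/ha = 13.80 t/ha


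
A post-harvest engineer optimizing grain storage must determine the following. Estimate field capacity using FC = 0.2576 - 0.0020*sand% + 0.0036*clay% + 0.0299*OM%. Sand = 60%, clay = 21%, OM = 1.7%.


FC = 0.2576 - 0.0020*60 + 0.0036*21 + 0.0299*1.7
   = 0.2576 - 0.1200 + 0.0756 + 0.0508
   = 0.2640


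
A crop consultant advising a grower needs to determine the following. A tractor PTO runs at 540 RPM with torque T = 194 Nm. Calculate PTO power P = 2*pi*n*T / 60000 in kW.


P = 2*pi*n*T / 60000
  = 2*pi * 540 * 194 / 60000
  = 658226.49 / 60000
  = 10.97 kW


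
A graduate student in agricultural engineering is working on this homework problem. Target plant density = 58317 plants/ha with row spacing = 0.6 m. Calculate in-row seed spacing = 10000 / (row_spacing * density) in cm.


spacing = 10000 / (row_sp * density)
        = 10000 / (0.6 * 58317)
        = 10000 / 34990.20
        = 0.28579 m = 28.58 cm


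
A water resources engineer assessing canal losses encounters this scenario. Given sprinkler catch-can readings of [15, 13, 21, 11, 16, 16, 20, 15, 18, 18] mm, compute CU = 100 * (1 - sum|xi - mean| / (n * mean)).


xbar = 163 / 10 = 16.300
sum|xi - xbar| = 23.600
CU = 100 * (1 - 23.600 / (10 * 16.300))
   = 100 * (1 - 0.1448)
   = 85.52%


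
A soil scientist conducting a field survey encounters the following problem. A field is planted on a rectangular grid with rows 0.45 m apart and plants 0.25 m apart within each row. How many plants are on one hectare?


D = 10000 / (row_sp * plant_sp)
  = 10000 / (0.45 * 0.25)
  = 10000 / 0.1125
  = 88888.89 plants/ha


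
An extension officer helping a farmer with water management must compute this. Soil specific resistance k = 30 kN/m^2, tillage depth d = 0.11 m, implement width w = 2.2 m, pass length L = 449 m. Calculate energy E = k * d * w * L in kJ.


E = k * d * w * L
  = 30 * 0.11 * 2.2 * 449
  = 3259.74 kJ


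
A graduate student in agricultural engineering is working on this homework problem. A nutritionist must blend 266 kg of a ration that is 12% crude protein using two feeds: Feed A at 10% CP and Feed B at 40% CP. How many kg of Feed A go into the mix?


parts_A = CP_b - target = 40 - 12 = 28
parts_B = target - CP_a = 12 - 10 = 2
total_parts = 28 + 2 = 30
Feed A = 266 * 28 / 30 = 248.27 kg
Feed B = 266 * 2 / 30 = 17.73 kg

248.27 kg


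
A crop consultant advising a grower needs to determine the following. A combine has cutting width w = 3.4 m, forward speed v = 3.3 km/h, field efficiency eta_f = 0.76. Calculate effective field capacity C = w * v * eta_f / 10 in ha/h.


C = w * v * eta_f / 10
  = 3.4 * 3.3 * 0.76 / 10
  = 8.53 / 10
  = 0.85 ha/h


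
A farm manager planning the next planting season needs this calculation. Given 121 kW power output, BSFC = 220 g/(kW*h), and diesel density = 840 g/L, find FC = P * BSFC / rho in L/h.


FC = P * BSFC / rho_fuel
   = 121 * 220 / 840
   = 26620 / 840
   = 31.69 L/h


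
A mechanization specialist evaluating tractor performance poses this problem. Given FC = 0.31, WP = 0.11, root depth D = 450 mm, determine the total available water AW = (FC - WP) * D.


AW = (FC - WP) * D
   = (0.31 - 0.11) * 450
   = 0.20 * 450
   = 90 mm


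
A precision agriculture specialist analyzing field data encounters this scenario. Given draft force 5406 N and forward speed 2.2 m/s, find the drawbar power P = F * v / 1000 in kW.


P = F * v / 1000
  = 5406 * 2.2 / 1000
  = 11893.20 / 1000
  = 11.89 kW


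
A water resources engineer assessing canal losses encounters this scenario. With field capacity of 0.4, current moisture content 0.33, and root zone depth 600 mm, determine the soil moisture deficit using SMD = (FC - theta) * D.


SMD = (FC - theta) * D
    = (0.4 - 0.33) * 600
    = 0.070 * 600
    = 42 mm


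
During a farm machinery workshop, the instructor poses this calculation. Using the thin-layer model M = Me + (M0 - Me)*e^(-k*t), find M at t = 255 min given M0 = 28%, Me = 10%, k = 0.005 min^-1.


M = Me + (M0 - Me) * e^(-k*t)
  = 10 + (28 - 10) * e^(-0.005*255)
  = 10 + 18 * e^(-1.275)
  = 10 + 18 * 0.27943
  = 10 + 5.0298
  = 15.03%


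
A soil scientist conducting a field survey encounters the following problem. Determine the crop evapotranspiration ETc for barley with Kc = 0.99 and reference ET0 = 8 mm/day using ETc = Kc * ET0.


ETc = Kc * ET0
    = 0.99 * 8
    = 7.92 mm/day


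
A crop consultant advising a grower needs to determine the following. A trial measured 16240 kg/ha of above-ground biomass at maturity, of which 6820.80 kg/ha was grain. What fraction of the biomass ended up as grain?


HI = grain_yield / biomass
   = 6820.80 / 16240
   = 0.42


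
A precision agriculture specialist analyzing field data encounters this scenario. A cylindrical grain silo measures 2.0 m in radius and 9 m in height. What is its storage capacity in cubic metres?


V = pi * r^2 * h
  = pi * 2.0^2 * 9
  = pi * 4 * 9
  = 113.10 m^3


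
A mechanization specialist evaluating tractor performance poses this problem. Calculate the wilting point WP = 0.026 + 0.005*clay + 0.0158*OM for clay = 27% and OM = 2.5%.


WP = 0.026 + 0.005*27 + 0.0158*2.5
   = 0.026 + 0.1350 + 0.0395
   = 0.2005


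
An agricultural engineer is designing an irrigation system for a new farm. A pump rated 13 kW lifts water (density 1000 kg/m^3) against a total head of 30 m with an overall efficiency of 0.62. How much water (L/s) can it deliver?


Q = (P * 1000 * eta) / (rho * g * H)
  = (13 * 1000 * 0.62) / (1000 * 9.81 * 30)
  = 8060 / 294300
  = 0.02739 m^3/s = 27.39 L/s


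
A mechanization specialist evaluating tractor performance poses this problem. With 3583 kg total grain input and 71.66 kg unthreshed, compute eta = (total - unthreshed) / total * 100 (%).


eta = (total - unthreshed) / total * 100
    = (3583 - 71.66) / 3583 * 100
    = 3511.34 / 3583 * 100
    = 98%


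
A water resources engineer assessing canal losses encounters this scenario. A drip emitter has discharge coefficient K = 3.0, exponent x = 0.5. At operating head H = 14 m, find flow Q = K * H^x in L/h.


Q = K * H^x
  = 3.0 * 14^0.5
  = 3.0 * 3.7417
  = 11.22 L/h


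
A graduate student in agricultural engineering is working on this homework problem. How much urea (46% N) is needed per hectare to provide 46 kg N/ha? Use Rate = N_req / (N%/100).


Rate = N_required / (N_content / 100)
     = 46 / (46 / 100)
     = 46 / 0.46
     = 100 kg/ha


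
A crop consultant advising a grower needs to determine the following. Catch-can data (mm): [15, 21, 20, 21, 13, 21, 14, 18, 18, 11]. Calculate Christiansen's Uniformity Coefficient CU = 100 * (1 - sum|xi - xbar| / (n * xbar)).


xbar = 172 / 10 = 17.200
sum|xi - xbar| = 31.600
CU = 100 * (1 - 31.600 / (10 * 17.200))
   = 100 * (1 - 0.1837)
   = 81.63%


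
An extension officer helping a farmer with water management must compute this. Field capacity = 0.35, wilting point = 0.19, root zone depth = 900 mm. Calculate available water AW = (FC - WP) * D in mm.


AW = (FC - WP) * D
   = (0.35 - 0.19) * 900
   = 0.16 * 900
   = 144 mm


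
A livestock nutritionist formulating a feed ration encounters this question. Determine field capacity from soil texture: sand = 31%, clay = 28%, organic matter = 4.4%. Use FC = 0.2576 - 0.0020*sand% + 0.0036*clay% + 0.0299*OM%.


FC = 0.2576 - 0.0020*31 + 0.0036*28 + 0.0299*4.4
   = 0.2576 - 0.0620 + 0.1008 + 0.1316
   = 0.4280


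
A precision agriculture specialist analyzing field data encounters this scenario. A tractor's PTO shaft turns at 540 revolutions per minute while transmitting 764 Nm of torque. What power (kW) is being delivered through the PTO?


P = 2*pi*n*T / 60000
  = 2*pi * 540 * 764 / 60000
  = 2592190.93 / 60000
  = 43.20 kW


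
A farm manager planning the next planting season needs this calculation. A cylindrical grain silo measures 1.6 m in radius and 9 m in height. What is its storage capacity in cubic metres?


V = pi * r^2 * h
  = pi * 1.6^2 * 9
  = pi * 2.56 * 9
  = 72.38 m^3


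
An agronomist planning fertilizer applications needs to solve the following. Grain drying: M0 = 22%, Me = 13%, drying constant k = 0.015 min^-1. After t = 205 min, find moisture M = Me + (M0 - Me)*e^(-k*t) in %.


M = Me + (M0 - Me) * e^(-k*t)
  = 13 + (22 - 13) * e^(-0.015*205)
  = 13 + 9 * e^(-3.075)
  = 13 + 9 * 0.04619
  = 13 + 0.4157
  = 13.42%


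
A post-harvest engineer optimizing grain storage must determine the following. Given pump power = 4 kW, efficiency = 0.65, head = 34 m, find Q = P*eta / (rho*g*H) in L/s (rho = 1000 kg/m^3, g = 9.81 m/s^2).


Q = (P * 1000 * eta) / (rho * g * H)
  = (4 * 1000 * 0.65) / (1000 * 9.81 * 34)
  = 2600 / 333540
  = 0.00780 m^3/s = 7.80 L/s


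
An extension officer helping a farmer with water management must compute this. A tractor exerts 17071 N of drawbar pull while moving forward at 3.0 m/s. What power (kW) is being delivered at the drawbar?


P = F * v / 1000
  = 17071 * 3.0 / 1000
  = 51213 / 1000
  = 51.21 kW


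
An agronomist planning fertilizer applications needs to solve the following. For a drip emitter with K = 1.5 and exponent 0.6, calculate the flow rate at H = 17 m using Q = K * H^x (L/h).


Q = K * H^x
  = 1.5 * 17^0.6
  = 1.5 * 5.4736
  = 8.21 L/h


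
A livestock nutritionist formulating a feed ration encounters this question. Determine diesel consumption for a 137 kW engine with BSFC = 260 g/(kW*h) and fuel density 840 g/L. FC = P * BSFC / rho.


FC = P * BSFC / rho_fuel
   = 137 * 260 / 840
   = 35620 / 840
   = 42.40 L/h


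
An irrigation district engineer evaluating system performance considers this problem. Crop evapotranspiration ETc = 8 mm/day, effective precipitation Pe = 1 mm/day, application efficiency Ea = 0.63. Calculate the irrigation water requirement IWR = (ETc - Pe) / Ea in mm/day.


IWR = (ETc - Pe) / Ea
    = (8 - 1) / 0.63
    = 7 / 0.63
    = 11.11 mm/day


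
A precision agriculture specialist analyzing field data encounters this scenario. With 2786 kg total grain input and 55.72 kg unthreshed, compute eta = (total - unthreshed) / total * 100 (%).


eta = (total - unthreshed) / total * 100
    = (2786 - 55.72) / 2786 * 100
    = 2730.28 / 2786 * 100
    = 98%


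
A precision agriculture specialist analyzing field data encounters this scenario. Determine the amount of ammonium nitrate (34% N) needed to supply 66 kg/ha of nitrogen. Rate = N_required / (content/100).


Rate = N_required / (N_content / 100)
     = 66 / (34 / 100)
     = 66 / 0.34
     = 194.12 kg/ha


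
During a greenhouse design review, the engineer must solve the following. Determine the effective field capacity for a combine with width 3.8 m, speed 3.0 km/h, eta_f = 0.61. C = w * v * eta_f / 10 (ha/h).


C = w * v * eta_f / 10
  = 3.8 * 3.0 * 0.61 / 10
  = 6.95 / 10
  = 0.70 ha/h


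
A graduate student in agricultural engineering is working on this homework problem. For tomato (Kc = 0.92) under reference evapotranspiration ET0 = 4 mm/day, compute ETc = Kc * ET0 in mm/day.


ETc = Kc * ET0
    = 0.92 * 4
    = 3.68 mm/day


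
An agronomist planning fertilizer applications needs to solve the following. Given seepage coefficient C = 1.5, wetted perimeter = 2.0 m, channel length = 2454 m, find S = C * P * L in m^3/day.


S = C * P * L
  = 1.5 * 2.0 * 2454
  = 7362 m^3/day


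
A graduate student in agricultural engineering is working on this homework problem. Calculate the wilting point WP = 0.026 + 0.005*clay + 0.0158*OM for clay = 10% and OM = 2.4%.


WP = 0.026 + 0.005*10 + 0.0158*2.4
   = 0.026 + 0.0500 + 0.0379
   = 0.1139


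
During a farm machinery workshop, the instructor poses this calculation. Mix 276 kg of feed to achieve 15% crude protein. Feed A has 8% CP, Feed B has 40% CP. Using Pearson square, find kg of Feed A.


parts_A = CP_b - target = 40 - 15 = 25
parts_B = target - CP_a = 15 - 8 = 7
total_parts = 25 + 7 = 32
Feed A = 276 * 25 / 32 = 215.63 kg
Feed B = 276 * 7 / 32 = 60.38 kg

215.63 kg


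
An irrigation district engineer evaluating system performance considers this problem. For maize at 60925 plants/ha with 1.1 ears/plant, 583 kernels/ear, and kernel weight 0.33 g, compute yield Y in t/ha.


Y = density * ears * kernels * kw
  = 60925 * 1.1 * 583 * 0.33 g/ha
  = 12893496.83 g/ha
  = 12893.50 kg/ha = 12.89 t/ha


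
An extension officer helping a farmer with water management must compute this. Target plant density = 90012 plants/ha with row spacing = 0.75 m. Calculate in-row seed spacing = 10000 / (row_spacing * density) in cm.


spacing = 10000 / (row_sp * density)
        = 10000 / (0.75 * 90012)
        = 10000 / 67509
        = 0.14813 m = 14.81 cm


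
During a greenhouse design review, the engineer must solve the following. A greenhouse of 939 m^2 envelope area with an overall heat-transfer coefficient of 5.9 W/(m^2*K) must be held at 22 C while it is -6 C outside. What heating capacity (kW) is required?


dT = 22 - (-6) = 28 K
Q = U * A * dT
  = 5.9 * 939 * 28
  = 155122.80 W = 155.12 kW


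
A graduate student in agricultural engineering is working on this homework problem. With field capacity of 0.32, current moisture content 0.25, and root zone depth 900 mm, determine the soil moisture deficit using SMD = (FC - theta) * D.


SMD = (FC - theta) * D
    = (0.32 - 0.25) * 900
    = 0.070 * 900
    = 63 mm


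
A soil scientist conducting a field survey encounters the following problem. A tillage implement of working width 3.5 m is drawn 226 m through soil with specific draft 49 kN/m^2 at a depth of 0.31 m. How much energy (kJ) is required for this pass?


E = k * d * w * L
  = 49 * 0.31 * 3.5 * 226
  = 12015.29 kJ


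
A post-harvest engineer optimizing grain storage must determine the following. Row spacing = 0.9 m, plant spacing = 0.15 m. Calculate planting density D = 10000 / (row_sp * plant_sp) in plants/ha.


D = 10000 / (row_sp * plant_sp)
  = 10000 / (0.9 * 0.15)
  = 10000 / 0.1350
  = 74074.07 plants/ha


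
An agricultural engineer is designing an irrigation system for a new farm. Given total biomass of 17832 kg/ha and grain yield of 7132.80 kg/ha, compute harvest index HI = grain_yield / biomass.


HI = grain_yield / biomass
   = 7132.80 / 17832
   = 0.40


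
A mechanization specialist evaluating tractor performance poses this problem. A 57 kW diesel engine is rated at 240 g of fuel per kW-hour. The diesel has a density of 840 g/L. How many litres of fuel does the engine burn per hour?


FC = P * BSFC / rho_fuel
   = 57 * 240 / 840
   = 13680 / 840
   = 16.29 L/h


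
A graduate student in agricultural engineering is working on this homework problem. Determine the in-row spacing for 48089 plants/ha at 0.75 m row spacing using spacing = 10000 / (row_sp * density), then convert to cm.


spacing = 10000 / (row_sp * density)
        = 10000 / (0.75 * 48089)
        = 10000 / 36066.75
        = 0.27726 m = 27.73 cm


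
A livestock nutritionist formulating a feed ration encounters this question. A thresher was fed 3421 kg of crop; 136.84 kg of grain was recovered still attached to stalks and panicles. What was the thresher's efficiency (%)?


eta = (total - unthreshed) / total * 100
    = (3421 - 136.84) / 3421 * 100
    = 3284.16 / 3421 * 100
    = 96%


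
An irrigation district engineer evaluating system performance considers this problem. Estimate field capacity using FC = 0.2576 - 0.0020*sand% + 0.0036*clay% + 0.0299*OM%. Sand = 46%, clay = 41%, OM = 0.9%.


FC = 0.2576 - 0.0020*46 + 0.0036*41 + 0.0299*0.9
   = 0.2576 - 0.0920 + 0.1476 + 0.0269
   = 0.3401


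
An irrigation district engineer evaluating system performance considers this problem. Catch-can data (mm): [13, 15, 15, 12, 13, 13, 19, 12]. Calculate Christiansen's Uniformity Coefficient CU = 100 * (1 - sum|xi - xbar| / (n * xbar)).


xbar = 112 / 8 = 14
sum|xi - xbar| = 14
CU = 100 * (1 - 14 / (8 * 14))
   = 100 * (1 - 0.1250)
   = 87.50%


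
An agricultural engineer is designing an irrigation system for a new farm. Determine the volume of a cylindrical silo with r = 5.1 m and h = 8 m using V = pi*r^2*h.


V = pi * r^2 * h
  = pi * 5.1^2 * 8
  = pi * 26.01 * 8
  = 653.70 m^3


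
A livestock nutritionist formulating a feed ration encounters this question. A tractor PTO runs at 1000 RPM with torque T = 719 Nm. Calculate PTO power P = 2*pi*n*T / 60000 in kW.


P = 2*pi*n*T / 60000
  = 2*pi * 1000 * 719 / 60000
  = 4517610.24 / 60000
  = 75.29 kW


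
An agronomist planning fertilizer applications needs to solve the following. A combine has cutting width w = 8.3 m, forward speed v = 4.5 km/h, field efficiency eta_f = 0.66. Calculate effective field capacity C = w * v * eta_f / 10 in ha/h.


C = w * v * eta_f / 10
  = 8.3 * 4.5 * 0.66 / 10
  = 24.65 / 10
  = 2.47 ha/h


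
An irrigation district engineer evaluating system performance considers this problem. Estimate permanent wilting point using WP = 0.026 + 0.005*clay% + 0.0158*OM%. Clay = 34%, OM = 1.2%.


WP = 0.026 + 0.005*34 + 0.0158*1.2
   = 0.026 + 0.1700 + 0.0190
   = 0.2150


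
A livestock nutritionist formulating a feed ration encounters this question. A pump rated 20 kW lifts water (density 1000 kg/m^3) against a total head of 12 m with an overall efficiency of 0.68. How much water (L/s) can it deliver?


Q = (P * 1000 * eta) / (rho * g * H)
  = (20 * 1000 * 0.68) / (1000 * 9.81 * 12)
  = 13600 / 117720
  = 0.11553 m^3/s = 115.53 L/s


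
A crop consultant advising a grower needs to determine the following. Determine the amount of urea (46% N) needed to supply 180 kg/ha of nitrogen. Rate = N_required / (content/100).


Rate = N_required / (N_content / 100)
     = 180 / (46 / 100)
     = 180 / 0.46
     = 391.30 kg/ha


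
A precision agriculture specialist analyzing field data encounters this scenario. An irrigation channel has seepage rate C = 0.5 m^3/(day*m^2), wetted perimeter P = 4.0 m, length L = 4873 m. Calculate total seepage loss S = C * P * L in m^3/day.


S = C * P * L
  = 0.5 * 4.0 * 4873
  = 9746 m^3/day


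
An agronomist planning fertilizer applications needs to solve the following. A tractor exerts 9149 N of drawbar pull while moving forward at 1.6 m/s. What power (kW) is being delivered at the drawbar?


P = F * v / 1000
  = 9149 * 1.6 / 1000
  = 14638.40 / 1000
  = 14.64 kW


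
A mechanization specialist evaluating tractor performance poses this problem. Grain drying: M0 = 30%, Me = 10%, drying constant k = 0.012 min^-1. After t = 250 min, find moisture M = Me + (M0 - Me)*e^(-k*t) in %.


M = Me + (M0 - Me) * e^(-k*t)
  = 10 + (30 - 10) * e^(-0.012*250)
  = 10 + 20 * e^(-3)
  = 10 + 20 * 0.04979
  = 10 + 0.9957
  = 11.00%


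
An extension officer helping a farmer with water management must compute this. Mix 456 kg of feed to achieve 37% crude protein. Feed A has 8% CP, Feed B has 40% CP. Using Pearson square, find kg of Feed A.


parts_A = CP_b - target = 40 - 37 = 3
parts_B = target - CP_a = 37 - 8 = 29
total_parts = 3 + 29 = 32
Feed A = 456 * 3 / 32 = 42.75 kg
Feed B = 456 * 29 / 32 = 413.25 kg

42.75 kg


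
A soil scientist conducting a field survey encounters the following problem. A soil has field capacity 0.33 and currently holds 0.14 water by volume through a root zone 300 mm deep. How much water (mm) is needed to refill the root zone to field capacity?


SMD = (FC - theta) * D
    = (0.33 - 0.14) * 300
    = 0.190 * 300
    = 57 mm


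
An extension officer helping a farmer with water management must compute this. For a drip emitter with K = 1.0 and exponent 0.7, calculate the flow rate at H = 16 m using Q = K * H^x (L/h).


Q = K * H^x
  = 1.0 * 16^0.7
  = 1.0 * 6.9644
  = 6.96 L/h


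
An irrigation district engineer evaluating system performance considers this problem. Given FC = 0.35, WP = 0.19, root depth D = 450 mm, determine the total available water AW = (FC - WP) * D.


AW = (FC - WP) * D
   = (0.35 - 0.19) * 450
   = 0.16 * 450
   = 72 mm


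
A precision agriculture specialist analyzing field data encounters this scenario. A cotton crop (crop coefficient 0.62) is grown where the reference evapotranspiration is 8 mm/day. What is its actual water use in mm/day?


ETc = Kc * ET0
    = 0.62 * 8
    = 4.96 mm/day


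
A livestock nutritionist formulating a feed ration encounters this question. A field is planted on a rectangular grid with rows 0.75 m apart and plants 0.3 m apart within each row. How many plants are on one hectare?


D = 10000 / (row_sp * plant_sp)
  = 10000 / (0.75 * 0.3)
  = 10000 / 0.2250
  = 44444.44 plants/ha


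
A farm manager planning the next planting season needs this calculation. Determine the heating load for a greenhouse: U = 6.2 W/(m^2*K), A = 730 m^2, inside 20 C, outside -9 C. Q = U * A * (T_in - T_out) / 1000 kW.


dT = 20 - (-9) = 29 K
Q = U * A * dT
  = 6.2 * 730 * 29
  = 131254 W = 131.25 kW


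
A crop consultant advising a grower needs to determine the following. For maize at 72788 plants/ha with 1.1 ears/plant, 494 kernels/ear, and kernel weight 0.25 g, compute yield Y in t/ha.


Y = density * ears * kernels * kw
  = 72788 * 1.1 * 494 * 0.25 g/ha
  = 9888249.80 g/ha
  = 9888.25 kg/ha = 9.89 t/ha


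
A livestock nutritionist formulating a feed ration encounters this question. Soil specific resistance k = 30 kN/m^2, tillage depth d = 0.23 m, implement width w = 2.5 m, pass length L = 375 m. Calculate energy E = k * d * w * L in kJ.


E = k * d * w * L
  = 30 * 0.23 * 2.5 * 375
  = 6468.75 kJ


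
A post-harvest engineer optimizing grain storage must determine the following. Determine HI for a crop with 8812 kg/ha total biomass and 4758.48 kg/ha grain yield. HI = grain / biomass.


HI = grain_yield / biomass
   = 4758.48 / 8812
   = 0.54


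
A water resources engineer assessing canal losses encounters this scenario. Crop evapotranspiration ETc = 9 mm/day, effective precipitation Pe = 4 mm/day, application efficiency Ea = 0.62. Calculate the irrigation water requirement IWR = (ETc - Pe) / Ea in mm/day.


IWR = (ETc - Pe) / Ea
    = (9 - 4) / 0.62
    = 5 / 0.62
    = 8.06 mm/day


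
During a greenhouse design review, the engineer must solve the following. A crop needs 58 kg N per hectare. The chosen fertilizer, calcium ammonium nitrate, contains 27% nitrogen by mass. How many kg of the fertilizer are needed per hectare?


Rate = N_required / (N_content / 100)
     = 58 / (27 / 100)
     = 58 / 0.27
     = 214.81 kg/ha


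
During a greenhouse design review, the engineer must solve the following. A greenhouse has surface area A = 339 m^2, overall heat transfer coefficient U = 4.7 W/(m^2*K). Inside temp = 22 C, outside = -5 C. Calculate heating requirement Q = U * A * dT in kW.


dT = 22 - (-5) = 27 K
Q = U * A * dT
  = 4.7 * 339 * 27
  = 43019.10 W = 43.02 kW


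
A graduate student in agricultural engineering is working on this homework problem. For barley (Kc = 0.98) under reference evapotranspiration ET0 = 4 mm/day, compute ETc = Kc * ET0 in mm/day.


ETc = Kc * ET0
    = 0.98 * 4
    = 3.92 mm/day


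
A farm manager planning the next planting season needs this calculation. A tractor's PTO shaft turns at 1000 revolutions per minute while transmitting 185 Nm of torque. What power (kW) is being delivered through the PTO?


P = 2*pi*n*T / 60000
  = 2*pi * 1000 * 185 / 60000
  = 1162389.28 / 60000
  = 19.37 kW


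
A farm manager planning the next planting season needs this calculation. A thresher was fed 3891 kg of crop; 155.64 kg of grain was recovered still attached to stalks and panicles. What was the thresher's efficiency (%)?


eta = (total - unthreshed) / total * 100
    = (3891 - 155.64) / 3891 * 100
    = 3735.36 / 3891 * 100
    = 96%


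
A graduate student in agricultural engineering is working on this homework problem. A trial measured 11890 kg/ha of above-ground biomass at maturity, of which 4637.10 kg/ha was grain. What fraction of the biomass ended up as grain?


HI = grain_yield / biomass
   = 4637.10 / 11890
   = 0.39


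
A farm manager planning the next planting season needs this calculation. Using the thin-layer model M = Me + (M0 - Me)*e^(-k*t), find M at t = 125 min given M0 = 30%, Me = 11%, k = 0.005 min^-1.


M = Me + (M0 - Me) * e^(-k*t)
  = 11 + (30 - 11) * e^(-0.005*125)
  = 11 + 19 * e^(-0.625)
  = 11 + 19 * 0.53526
  = 11 + 10.1700
  = 21.17%


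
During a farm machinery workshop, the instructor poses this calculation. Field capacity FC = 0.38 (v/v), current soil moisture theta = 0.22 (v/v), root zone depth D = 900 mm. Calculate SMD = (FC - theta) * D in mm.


SMD = (FC - theta) * D
    = (0.38 - 0.22) * 900
    = 0.160 * 900
    = 144 mm


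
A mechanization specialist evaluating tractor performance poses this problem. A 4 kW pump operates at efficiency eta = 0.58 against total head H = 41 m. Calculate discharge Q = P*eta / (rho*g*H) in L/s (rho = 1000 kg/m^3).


Q = (P * 1000 * eta) / (rho * g * H)
  = (4 * 1000 * 0.58) / (1000 * 9.81 * 41)
  = 2320 / 402210
  = 0.00577 m^3/s = 5.77 L/s


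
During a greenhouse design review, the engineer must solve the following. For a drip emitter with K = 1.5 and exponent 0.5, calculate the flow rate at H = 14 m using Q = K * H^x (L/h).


Q = K * H^x
  = 1.5 * 14^0.5
  = 1.5 * 3.7417
  = 5.61 L/h


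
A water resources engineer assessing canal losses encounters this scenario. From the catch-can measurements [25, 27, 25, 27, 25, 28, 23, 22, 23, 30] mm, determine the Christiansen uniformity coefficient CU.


xbar = 255 / 10 = 25.500
sum|xi - xbar| = 20
CU = 100 * (1 - 20 / (10 * 25.500))
   = 100 * (1 - 0.0784)
   = 92.16%


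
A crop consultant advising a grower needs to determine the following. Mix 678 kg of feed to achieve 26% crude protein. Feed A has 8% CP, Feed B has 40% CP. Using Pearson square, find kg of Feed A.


parts_A = CP_b - target = 40 - 26 = 14
parts_B = target - CP_a = 26 - 8 = 18
total_parts = 14 + 18 = 32
Feed A = 678 * 14 / 32 = 296.63 kg
Feed B = 678 * 18 / 32 = 381.38 kg

296.63 kg


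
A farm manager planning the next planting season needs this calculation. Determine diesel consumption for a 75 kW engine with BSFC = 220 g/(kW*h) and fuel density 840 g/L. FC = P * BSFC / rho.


FC = P * BSFC / rho_fuel
   = 75 * 220 / 840
   = 16500 / 840
   = 19.64 L/h


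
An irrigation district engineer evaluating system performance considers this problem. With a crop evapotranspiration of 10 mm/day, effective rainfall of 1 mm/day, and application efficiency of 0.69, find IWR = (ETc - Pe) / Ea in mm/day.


IWR = (ETc - Pe) / Ea
    = (10 - 1) / 0.69
    = 9 / 0.69
    = 13.04 mm/day


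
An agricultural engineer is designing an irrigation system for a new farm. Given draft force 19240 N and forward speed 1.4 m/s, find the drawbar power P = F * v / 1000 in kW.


P = F * v / 1000
  = 19240 * 1.4 / 1000
  = 26936 / 1000
  = 26.94 kW


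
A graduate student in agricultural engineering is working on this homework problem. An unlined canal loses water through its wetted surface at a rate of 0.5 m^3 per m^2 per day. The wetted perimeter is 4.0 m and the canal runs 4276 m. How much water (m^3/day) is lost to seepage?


S = C * P * L
  = 0.5 * 4.0 * 4276
  = 8552 m^3/day


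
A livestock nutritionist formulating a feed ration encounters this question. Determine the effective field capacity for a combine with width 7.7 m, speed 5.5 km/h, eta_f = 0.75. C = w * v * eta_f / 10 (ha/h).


C = w * v * eta_f / 10
  = 7.7 * 5.5 * 0.75 / 10
  = 31.76 / 10
  = 3.18 ha/h


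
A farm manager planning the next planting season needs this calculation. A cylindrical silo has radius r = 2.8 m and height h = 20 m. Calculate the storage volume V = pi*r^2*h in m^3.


V = pi * r^2 * h
  = pi * 2.8^2 * 20
  = pi * 7.84 * 20
  = 492.60 m^3


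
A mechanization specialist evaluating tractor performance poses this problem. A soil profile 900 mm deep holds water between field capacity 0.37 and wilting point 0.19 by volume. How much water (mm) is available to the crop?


AW = (FC - WP) * D
   = (0.37 - 0.19) * 900
   = 0.18 * 900
   = 162 mm


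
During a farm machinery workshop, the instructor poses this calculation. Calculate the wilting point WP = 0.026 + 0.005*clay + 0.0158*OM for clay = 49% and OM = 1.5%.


WP = 0.026 + 0.005*49 + 0.0158*1.5
   = 0.026 + 0.2450 + 0.0237
   = 0.2947


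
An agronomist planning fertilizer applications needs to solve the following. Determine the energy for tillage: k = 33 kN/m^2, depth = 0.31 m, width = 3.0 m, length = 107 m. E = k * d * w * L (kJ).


E = k * d * w * L
  = 33 * 0.31 * 3.0 * 107
  = 3283.83 kJ


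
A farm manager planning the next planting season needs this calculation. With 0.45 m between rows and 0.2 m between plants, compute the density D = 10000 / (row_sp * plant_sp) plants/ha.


D = 10000 / (row_sp * plant_sp)
  = 10000 / (0.45 * 0.2)
  = 10000 / 0.0900
  = 111111.11 plants/ha


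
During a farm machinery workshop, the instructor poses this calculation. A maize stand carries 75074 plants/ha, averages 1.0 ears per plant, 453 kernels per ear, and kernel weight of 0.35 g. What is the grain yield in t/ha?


Y = density * ears * kernels * kw
  = 75074 * 1.0 * 453 * 0.35 g/ha
  = 11902982.70 g/ha
  = 11902.98 kg/ha = 11.90 t/ha


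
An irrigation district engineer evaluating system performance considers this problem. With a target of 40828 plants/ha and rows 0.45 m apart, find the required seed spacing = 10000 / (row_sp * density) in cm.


spacing = 10000 / (row_sp * density)
        = 10000 / (0.45 * 40828)
        = 10000 / 18372.60
        = 0.54429 m = 54.43 cm


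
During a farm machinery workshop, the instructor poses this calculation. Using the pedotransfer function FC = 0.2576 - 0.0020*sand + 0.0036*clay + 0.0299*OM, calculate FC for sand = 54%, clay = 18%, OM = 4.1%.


FC = 0.2576 - 0.0020*54 + 0.0036*18 + 0.0299*4.1
   = 0.2576 - 0.1080 + 0.0648 + 0.1226
   = 0.3370


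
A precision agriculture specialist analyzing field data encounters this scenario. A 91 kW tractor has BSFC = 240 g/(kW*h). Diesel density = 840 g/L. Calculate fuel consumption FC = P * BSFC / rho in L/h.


FC = P * BSFC / rho_fuel
   = 91 * 240 / 840
   = 21840 / 840
   = 26 L/h


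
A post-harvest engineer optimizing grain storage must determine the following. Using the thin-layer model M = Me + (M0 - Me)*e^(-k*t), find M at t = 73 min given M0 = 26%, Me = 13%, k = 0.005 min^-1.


M = Me + (M0 - Me) * e^(-k*t)
  = 13 + (26 - 13) * e^(-0.005*73)
  = 13 + 13 * e^(-0.365)
  = 13 + 13 * 0.69420
  = 13 + 9.0246
  = 22.02%


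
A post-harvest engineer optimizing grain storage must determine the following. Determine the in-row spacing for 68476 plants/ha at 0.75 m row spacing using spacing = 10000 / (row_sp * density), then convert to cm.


spacing = 10000 / (row_sp * density)
        = 10000 / (0.75 * 68476)
        = 10000 / 51357
        = 0.19472 m = 19.47 cm


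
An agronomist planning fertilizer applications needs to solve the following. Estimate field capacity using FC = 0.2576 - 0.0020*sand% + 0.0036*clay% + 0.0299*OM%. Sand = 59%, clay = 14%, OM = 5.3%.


FC = 0.2576 - 0.0020*59 + 0.0036*14 + 0.0299*5.3
   = 0.2576 - 0.1180 + 0.0504 + 0.1585
   = 0.3485


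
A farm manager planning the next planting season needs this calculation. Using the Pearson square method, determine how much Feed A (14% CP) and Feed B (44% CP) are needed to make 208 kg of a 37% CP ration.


parts_A = CP_b - target = 44 - 37 = 7
parts_B = target - CP_a = 37 - 14 = 23
total_parts = 7 + 23 = 30
Feed A = 208 * 7 / 30 = 48.53 kg
Feed B = 208 * 23 / 30 = 159.47 kg

48.53 kg


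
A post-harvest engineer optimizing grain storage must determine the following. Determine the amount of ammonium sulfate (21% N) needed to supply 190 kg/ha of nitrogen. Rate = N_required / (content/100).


Rate = N_required / (N_content / 100)
     = 190 / (21 / 100)
     = 190 / 0.21
     = 904.76 kg/ha


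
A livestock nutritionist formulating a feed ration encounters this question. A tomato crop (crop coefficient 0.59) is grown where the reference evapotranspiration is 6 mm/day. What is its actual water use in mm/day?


ETc = Kc * ET0
    = 0.59 * 6
    = 3.54 mm/day


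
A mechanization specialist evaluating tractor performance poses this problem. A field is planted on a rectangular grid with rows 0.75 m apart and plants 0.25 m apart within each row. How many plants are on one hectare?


D = 10000 / (row_sp * plant_sp)
  = 10000 / (0.75 * 0.25)
  = 10000 / 0.1875
  = 53333.33 plants/ha


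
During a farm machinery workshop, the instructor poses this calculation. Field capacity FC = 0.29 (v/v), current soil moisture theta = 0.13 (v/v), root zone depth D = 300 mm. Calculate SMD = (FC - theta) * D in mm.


SMD = (FC - theta) * D
    = (0.29 - 0.13) * 300
    = 0.160 * 300
    = 48 mm


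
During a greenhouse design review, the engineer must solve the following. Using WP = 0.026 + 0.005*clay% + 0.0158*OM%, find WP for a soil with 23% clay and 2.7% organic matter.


WP = 0.026 + 0.005*23 + 0.0158*2.7
   = 0.026 + 0.1150 + 0.0427
   = 0.1837


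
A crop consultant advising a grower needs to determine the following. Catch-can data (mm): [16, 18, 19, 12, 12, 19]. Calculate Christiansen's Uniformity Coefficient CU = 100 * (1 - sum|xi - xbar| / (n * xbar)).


xbar = 96 / 6 = 16
sum|xi - xbar| = 16
CU = 100 * (1 - 16 / (6 * 16))
   = 100 * (1 - 0.1667)
   = 83.33%


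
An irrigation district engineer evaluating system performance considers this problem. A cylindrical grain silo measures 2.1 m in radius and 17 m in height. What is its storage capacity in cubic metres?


V = pi * r^2 * h
  = pi * 2.1^2 * 17
  = pi * 4.41 * 17
  = 235.53 m^3


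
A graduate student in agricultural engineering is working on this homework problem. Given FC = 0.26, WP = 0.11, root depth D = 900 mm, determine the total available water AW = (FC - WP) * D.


AW = (FC - WP) * D
   = (0.26 - 0.11) * 900
   = 0.15 * 900
   = 135 mm


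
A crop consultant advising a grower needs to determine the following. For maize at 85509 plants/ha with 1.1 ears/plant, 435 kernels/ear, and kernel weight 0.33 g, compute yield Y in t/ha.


Y = density * ears * kernels * kw
  = 85509 * 1.1 * 435 * 0.33 g/ha
  = 13502298.65 g/ha
  = 13502.30 kg/ha = 13.50 t/ha


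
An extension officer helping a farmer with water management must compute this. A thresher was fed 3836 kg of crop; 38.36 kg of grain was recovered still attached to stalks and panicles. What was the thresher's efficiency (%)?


eta = (total - unthreshed) / total * 100
    = (3836 - 38.36) / 3836 * 100
    = 3797.64 / 3836 * 100
    = 99%
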